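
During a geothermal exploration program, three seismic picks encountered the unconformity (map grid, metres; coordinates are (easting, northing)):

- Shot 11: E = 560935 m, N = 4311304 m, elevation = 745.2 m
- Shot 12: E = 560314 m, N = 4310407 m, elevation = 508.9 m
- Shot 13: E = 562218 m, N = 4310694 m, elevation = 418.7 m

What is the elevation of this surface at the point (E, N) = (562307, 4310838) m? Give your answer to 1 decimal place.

457.7 m

Two edge vectors: Shot 11→Shot 12 = (-621, -897, -236.3), Shot 11→Shot 13 = (1283, -610, -326.5).
Normal n = (Shot 11→Shot 12) × (Shot 11→Shot 13) = (148727.5, -505929.4, 1529661).
So ∂z/∂E = −n_x/n_z = −0.097229059 and ∂z/∂N = −n_y/n_z = 0.330746093.
Intercept c from Shot 11: 745.2 + 54539.18 − 1425946.96 = −1370662.57.
At (562307, 4310838): z = −54672.6 + 1425792.8 − 1370662.57 = 457.7 m.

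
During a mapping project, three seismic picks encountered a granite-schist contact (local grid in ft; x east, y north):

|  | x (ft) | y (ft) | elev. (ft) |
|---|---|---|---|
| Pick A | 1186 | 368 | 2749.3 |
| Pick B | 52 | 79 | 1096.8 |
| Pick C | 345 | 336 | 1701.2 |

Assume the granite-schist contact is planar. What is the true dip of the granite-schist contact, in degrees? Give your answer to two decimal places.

Let the plane be z = a·x + b·y + c.
Pick B−Pick A: −1134a − 289b = −1652.5;  Pick C−Pick A: −841a − 32b = −1048.1.
Solving gives a = 1.20923, b = 0.97314.
Gradient magnitude |∇z| = √(a² + b²) = √(1.46223 + 0.94700) = 1.55217.
True dip = arctan(1.55217) = 57.21°, dipping toward SW (azimuth ≈ 231°).

57.21°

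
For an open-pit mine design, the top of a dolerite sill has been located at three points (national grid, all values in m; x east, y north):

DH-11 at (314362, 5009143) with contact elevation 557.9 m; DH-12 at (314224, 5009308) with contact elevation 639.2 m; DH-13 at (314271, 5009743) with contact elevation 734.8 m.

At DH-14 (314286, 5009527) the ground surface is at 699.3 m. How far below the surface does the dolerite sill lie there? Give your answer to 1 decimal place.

Let the plane be z = a·x + b·y + c.
DH-12−DH-11: −138a + 165b = 81.3;  DH-13−DH-11: −91a + 600b = 176.9.
Solving gives a = −0.289024120, b = 0.250998008.
Then c = 557.9 − a·314362 − b·5009143 = −1165868.82.
At (314286, 5009527): z_contact = −90836.23 + 1257381.30 − 1165868.82 = 676.25 m.
Depth below ground = 699.3 − 676.25 = 23.1 m.

23.1 m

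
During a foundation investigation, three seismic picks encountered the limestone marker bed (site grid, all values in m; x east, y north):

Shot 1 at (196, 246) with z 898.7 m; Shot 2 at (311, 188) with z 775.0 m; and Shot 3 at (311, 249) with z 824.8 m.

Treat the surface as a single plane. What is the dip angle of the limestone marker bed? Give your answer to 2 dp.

46.46°

Two edge vectors: Shot 1→Shot 2 = (115, -58, -123.7), Shot 1→Shot 3 = (115, 3, -73.9).
Normal n = (Shot 1→Shot 2) × (Shot 1→Shot 3) = (4657.3, -5727, 7015).
So ∂z/∂x = −n_x/n_z = −0.66391 and ∂z/∂y = −n_y/n_z = 0.81639.
Gradient magnitude |∇z| = √(a² + b²) = √(0.44077 + 0.66650) = 1.05227.
True dip = arctan(1.05227) = 46.46°, dipping toward SE (azimuth ≈ 141°).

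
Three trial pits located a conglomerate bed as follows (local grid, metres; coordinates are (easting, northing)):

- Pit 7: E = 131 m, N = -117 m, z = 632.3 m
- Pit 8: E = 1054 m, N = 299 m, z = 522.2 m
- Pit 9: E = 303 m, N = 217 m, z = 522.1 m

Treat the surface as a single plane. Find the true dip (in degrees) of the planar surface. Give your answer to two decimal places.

19.38°

Two edge vectors: Pit 7→Pit 8 = (923, 416, -110.1), Pit 7→Pit 9 = (172, 334, -110.2).
Normal n = (Pit 7→Pit 8) × (Pit 7→Pit 9) = (-9069.8, 82777.4, 236730).
So ∂z/∂E = −n_x/n_z = 0.03831 and ∂z/∂N = −n_y/n_z = −0.34967.
Gradient magnitude |∇z| = √(a² + b²) = √(0.00147 + 0.12227) = 0.35176.
True dip = arctan(0.35176) = 19.38°, dipping toward N (azimuth ≈ 354°).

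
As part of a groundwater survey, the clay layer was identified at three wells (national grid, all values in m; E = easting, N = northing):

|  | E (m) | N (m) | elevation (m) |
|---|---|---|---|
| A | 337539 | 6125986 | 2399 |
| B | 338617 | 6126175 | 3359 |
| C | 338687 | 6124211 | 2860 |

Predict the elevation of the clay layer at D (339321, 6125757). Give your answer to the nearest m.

3832 m

Let the plane be z = a·E + b·N + c.
B−A: 1078a + 189b = 960;  C−A: 1148a − 1775b = 461.
Solving gives a = 0.84073906, b = 0.28403856.
Then c = 2399 − a·337539 − b·6125986 = −2021399.47.
At (339321, 6125757): z = 285280.4 + 1739951.2 − 2021399.47 = 3832.2 m.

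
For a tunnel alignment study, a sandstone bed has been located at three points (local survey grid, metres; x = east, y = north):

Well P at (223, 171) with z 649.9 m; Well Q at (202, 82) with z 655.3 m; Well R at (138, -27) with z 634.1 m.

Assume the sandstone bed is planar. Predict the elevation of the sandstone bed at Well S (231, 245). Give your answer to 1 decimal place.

Let the plane be z = a·x + b·y + c.
Well Q−Well P: −21a − 89b = 5.4;  Well R−Well P: −85a − 198b = −15.8.
Solving gives a = 0.72656, b = −0.23211.
Then c = 649.9 − a·223 − b·171 = 527.57.
At (231, 245): z = 167.8 − 56.9 + 527.57 = 638.5 m.

638.5 m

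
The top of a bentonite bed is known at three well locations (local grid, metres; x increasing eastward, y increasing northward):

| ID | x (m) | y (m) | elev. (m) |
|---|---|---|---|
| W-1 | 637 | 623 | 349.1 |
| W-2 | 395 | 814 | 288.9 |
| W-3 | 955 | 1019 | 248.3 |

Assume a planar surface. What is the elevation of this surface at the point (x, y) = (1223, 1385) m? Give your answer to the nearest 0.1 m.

154.4 m

Let the plane be z = a·x + b·y + c.
W-2−W-1: −242a + 191b = −60.2;  W-3−W-1: 318a + 396b = −100.8.
Solving gives a = 0.029293, b = −0.278069.
Then c = 349.1 − a·637 − b·623 = 503.68.
At (1223, 1385): z = 35.8 − 385.1 + 503.68 = 154.4 m.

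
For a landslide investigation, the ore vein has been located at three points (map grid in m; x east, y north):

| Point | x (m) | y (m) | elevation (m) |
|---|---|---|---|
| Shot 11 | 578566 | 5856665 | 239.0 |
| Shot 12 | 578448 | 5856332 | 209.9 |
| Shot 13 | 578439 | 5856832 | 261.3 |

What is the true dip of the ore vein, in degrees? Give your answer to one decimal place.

Two edge vectors: Shot 11→Shot 12 = (-118, -333, -29.1), Shot 11→Shot 13 = (-127, 167, 22.3).
Normal n = (Shot 11→Shot 12) × (Shot 11→Shot 13) = (-2566.2, 6327.1, -61997).
So ∂z/∂x = −n_x/n_z = −0.04139 and ∂z/∂y = −n_y/n_z = 0.10205.
Gradient magnitude |∇z| = √(a² + b²) = √(0.00171 + 0.01042) = 0.11013.
True dip = arctan(0.11013) = 6.3°, dipping toward SSE (azimuth ≈ 158°).

6.3°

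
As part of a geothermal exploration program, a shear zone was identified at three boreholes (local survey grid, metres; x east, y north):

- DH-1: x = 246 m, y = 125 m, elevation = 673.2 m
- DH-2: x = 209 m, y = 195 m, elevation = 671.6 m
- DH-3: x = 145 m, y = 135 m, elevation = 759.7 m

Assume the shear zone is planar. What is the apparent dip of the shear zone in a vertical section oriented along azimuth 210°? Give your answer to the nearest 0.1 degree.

41.6°

Let the plane be z = a·x + b·y + c.
DH-2−DH-1: −37a + 70b = −1.6;  DH-3−DH-1: −101a + 10b = 86.5.
Solving gives a = −0.90612, b = −0.50181.
Unit vector along 210° is (sin 210°, cos 210°) = (-0.5000, -0.8660).
Slope in that direction = a·(-0.5000) + b·(-0.8660) = 0.88764.
Apparent dip = arctan|0.88764| = 41.6° (true dip is 46.0°, so apparent ≤ true as expected).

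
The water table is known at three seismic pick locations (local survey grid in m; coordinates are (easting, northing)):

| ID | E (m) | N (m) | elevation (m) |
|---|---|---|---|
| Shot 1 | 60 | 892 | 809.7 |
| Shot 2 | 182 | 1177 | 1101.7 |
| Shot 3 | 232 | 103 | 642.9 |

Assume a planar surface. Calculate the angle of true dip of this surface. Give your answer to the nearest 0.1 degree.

Let the plane be z = a·E + b·N + c.
Shot 2−Shot 1: 122a + 285b = 292;  Shot 3−Shot 1: 172a − 789b = −166.8.
Solving gives a = 1.25862, b = 0.48578.
Gradient magnitude |∇z| = √(a² + b²) = √(1.58413 + 0.23599) = 1.34912.
True dip = arctan(1.34912) = 53.5°, dipping toward WSW (azimuth ≈ 249°).

53.5°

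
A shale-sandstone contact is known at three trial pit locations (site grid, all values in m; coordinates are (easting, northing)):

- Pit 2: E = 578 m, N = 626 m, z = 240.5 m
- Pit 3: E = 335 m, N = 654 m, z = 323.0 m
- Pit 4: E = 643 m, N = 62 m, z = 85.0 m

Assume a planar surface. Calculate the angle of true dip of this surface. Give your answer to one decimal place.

Two edge vectors: Pit 2→Pit 3 = (-243, 28, 82.5), Pit 2→Pit 4 = (65, -564, -155.5).
Normal n = (Pit 2→Pit 3) × (Pit 2→Pit 4) = (42176, -32424, 135232).
So ∂z/∂E = −n_x/n_z = −0.31188 and ∂z/∂N = −n_y/n_z = 0.23977.
Gradient magnitude |∇z| = √(a² + b²) = √(0.09727 + 0.05749) = 0.39339.
True dip = arctan(0.39339) = 21.5°, dipping toward SE (azimuth ≈ 128°).

21.5°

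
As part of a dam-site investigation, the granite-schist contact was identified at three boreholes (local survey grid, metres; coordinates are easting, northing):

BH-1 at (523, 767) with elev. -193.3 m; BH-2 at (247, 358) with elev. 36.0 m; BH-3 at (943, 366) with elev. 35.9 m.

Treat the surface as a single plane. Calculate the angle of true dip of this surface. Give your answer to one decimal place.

29.5°

Let the plane be z = a·easting + b·northing + c.
BH-2−BH-1: −276a − 409b = 229.3;  BH-3−BH-1: 420a − 401b = 229.2.
Solving gives a = 0.00635, b = −0.56492.
Gradient magnitude |∇z| = √(a² + b²) = √(0.00004 + 0.31914) = 0.56496.
True dip = arctan(0.56496) = 29.5°, dipping toward N (azimuth ≈ 359°).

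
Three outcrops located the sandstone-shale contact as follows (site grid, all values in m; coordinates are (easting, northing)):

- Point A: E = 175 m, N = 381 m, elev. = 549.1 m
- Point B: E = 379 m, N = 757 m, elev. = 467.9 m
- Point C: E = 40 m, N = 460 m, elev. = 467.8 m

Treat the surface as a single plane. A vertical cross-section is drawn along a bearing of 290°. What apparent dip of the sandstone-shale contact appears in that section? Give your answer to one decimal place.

25.7°

Two edge vectors: Point A→Point B = (204, 376, -81.2), Point A→Point C = (-135, 79, -81.3).
Normal n = (Point A→Point B) × (Point A→Point C) = (-24154, 27547.2, 66876).
So ∂z/∂E = −n_x/n_z = 0.36118 and ∂z/∂N = −n_y/n_z = −0.41191.
Unit vector along 290° is (sin 290°, cos 290°) = (-0.9397, 0.3420).
Slope in that direction = a·(-0.9397) + b·(0.3420) = −0.48028.
Apparent dip = arctan|0.48028| = 25.7° (true dip is 28.7°, so apparent ≤ true as expected).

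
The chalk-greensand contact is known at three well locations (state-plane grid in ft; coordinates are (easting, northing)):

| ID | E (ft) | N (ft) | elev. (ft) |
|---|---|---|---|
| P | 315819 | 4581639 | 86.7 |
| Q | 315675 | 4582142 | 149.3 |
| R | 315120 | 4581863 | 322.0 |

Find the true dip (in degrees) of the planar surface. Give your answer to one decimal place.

Let the plane be z = a·E + b·N + c.
Q−P: −144a + 503b = 62.6;  R−P: −699a + 224b = 235.3.
Solving gives a = −0.32672, b = 0.03092.
Gradient magnitude |∇z| = √(a² + b²) = √(0.10674 + 0.00096) = 0.32817.
True dip = arctan(0.32817) = 18.2°, dipping toward E (azimuth ≈ 095°).

18.2°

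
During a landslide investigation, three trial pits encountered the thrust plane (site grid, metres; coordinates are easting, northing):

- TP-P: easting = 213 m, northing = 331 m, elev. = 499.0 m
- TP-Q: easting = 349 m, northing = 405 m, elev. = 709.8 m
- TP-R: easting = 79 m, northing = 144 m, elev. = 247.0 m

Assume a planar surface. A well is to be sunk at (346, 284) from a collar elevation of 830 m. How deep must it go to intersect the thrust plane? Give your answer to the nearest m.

Two edge vectors: TP-P→TP-Q = (136, 74, 210.8), TP-P→TP-R = (-134, -187, -252).
Normal n = (TP-P→TP-Q) × (TP-P→TP-R) = (20771.6, 6024.8, -15516).
So ∂z/∂easting = −n_x/n_z = 1.33872 and ∂z/∂northing = −n_y/n_z = 0.38830.
Intercept c from TP-P: 499 − 285.15 − 128.53 = 85.33.
At (346, 284): z_contact = 463.2 + 110.3 + 85.33 = 658.8 m.
Depth below ground = 830 − 658.8 = 171 m.

171 m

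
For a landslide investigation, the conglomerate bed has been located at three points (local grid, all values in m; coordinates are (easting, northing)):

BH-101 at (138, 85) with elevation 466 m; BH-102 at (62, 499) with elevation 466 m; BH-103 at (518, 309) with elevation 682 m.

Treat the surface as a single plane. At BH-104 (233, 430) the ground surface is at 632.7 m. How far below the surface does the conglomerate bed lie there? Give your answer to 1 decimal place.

85.5 m

Two edge vectors: BH-101→BH-102 = (-76, 414, 0), BH-101→BH-103 = (380, 224, 216).
Normal n = (BH-101→BH-102) × (BH-101→BH-103) = (89424, 16416, -174344).
So ∂z/∂E = −n_x/n_z = 0.51292 and ∂z/∂N = −n_y/n_z = 0.09416.
Intercept c from BH-101: 466 − 70.78 − 8.00 = 387.21.
At (233, 430): z_contact = 119.51 + 40.49 + 387.21 = 547.21 m.
Depth below ground = 632.7 − 547.21 = 85.5 m.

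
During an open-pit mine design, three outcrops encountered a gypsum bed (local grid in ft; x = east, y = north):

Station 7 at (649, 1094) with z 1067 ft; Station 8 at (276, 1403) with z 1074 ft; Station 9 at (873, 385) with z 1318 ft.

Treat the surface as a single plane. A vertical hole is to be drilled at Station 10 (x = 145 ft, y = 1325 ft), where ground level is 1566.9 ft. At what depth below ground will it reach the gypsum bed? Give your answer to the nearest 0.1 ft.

Let the plane be z = a·x + b·y + c.
Station 8−Station 7: −373a + 309b = 7;  Station 9−Station 7: 224a − 709b = 251.
Solving gives a = −0.422667, b = −0.487556.
Then c = 1067 − a·649 − b·1094 = 1874.70.
At (145, 1325): z_contact = −61.29 − 646.01 + 1874.70 = 1167.40 ft.
Depth below ground = 1566.9 − 1167.40 = 399.5 ft.

399.5 ft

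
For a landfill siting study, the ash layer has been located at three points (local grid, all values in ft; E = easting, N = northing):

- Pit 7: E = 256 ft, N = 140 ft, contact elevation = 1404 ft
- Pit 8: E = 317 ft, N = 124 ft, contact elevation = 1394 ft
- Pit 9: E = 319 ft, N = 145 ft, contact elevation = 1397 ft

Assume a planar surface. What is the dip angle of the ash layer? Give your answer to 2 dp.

Two edge vectors: Pit 7→Pit 8 = (61, -16, -10), Pit 7→Pit 9 = (63, 5, -7).
Normal n = (Pit 7→Pit 8) × (Pit 7→Pit 9) = (162, -203, 1313).
So ∂z/∂E = −n_x/n_z = −0.12338 and ∂z/∂N = −n_y/n_z = 0.15461.
Gradient magnitude |∇z| = √(a² + b²) = √(0.01522 + 0.02390) = 0.19780.
True dip = arctan(0.19780) = 11.19°, dipping toward SE (azimuth ≈ 141°).

11.19°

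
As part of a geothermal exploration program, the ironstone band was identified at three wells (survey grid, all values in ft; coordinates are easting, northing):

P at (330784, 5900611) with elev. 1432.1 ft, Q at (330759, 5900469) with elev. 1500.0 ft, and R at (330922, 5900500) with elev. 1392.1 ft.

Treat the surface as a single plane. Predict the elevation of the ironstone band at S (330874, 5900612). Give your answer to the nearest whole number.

1379 ft

Two edge vectors: P→Q = (-25, -142, 67.9), P→R = (138, -111, -40).
Normal n = (P→Q) × (P→R) = (13216.9, 8370.2, 22371).
So ∂z/∂easting = −n_x/n_z = −0.59080506 and ∂z/∂northing = −n_y/n_z = −0.37415404.
Intercept c from P: 1432.1 + 195428.86 + 2207737.44 = 2404598.40.
At (330874, 5900612): z = −195482.0 − 2207737.8 + 2404598.40 = 1378.6 ft.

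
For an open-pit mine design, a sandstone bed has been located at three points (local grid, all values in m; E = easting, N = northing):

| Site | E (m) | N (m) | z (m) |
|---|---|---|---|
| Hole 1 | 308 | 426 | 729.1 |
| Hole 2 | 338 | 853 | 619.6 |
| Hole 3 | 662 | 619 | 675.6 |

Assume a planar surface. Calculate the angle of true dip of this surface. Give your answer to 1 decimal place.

Two edge vectors: Hole 1→Hole 2 = (30, 427, -109.5), Hole 1→Hole 3 = (354, 193, -53.5).
Normal n = (Hole 1→Hole 2) × (Hole 1→Hole 3) = (-1711, -37158, -145368).
So ∂z/∂E = −n_x/n_z = −0.01177 and ∂z/∂N = −n_y/n_z = −0.25561.
Gradient magnitude |∇z| = √(a² + b²) = √(0.00014 + 0.06534) = 0.25588.
True dip = arctan(0.25588) = 14.4°, dipping toward N (azimuth ≈ 003°).

14.4°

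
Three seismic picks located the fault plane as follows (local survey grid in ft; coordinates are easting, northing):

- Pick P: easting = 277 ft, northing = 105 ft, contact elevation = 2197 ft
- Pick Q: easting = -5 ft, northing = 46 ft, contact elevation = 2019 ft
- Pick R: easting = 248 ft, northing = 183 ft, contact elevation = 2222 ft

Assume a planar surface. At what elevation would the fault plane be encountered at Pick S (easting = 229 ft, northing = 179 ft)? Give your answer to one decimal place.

2210.0 ft

Two edge vectors: Pick P→Pick Q = (-282, -59, -178), Pick P→Pick R = (-29, 78, 25).
Normal n = (Pick P→Pick Q) × (Pick P→Pick R) = (12409, 12212, -23707).
So ∂z/∂easting = −n_x/n_z = 0.52343 and ∂z/∂northing = −n_y/n_z = 0.51512.
Intercept c from Pick P: 2197 − 144.99 − 54.09 = 1997.92.
At (229, 179): z = 119.9 + 92.2 + 1997.92 = 2210.0 ft.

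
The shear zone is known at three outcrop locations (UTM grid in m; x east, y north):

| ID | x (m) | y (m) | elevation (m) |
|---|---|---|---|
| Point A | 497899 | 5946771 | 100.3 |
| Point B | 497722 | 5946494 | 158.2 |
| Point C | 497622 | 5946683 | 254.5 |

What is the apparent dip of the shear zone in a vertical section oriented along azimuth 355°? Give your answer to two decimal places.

Let the plane be z = a·x + b·y + c.
Point B−Point A: −177a − 277b = 57.9;  Point C−Point A: −277a − 88b = 154.2.
Solving gives a = −0.61515, b = 0.18405.
Unit vector along 355° is (sin 355°, cos 355°) = (-0.0872, 0.9962).
Slope in that direction = a·(-0.0872) + b·(0.9962) = 0.23696.
Apparent dip = arctan|0.23696| = 13.33° (true dip is 32.7°, so apparent ≤ true as expected).

13.33°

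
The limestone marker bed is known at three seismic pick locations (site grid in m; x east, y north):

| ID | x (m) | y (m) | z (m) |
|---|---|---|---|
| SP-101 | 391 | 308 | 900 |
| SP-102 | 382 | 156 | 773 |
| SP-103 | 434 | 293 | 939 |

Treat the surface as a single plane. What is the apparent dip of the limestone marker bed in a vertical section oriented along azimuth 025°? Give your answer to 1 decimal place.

50.0°

Two edge vectors: SP-101→SP-102 = (-9, -152, -127), SP-101→SP-103 = (43, -15, 39).
Normal n = (SP-101→SP-102) × (SP-101→SP-103) = (-7833, -5110, 6671).
So ∂z/∂x = −n_x/n_z = 1.17419 and ∂z/∂y = −n_y/n_z = 0.76600.
Unit vector along 025° is (sin 25°, cos 25°) = (0.4226, 0.9063).
Slope in that direction = a·(0.4226) + b·(0.9063) = 1.19047.
Apparent dip = arctan|1.19047| = 50.0° (true dip is 54.5°, so apparent ≤ true as expected).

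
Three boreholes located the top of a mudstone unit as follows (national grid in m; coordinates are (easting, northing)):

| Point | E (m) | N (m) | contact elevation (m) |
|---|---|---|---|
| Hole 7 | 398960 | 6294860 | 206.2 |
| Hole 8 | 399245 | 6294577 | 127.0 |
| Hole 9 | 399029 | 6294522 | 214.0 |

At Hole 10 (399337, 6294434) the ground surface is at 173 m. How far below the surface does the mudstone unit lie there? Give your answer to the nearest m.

Two edge vectors: Hole 7→Hole 8 = (285, -283, -79.2), Hole 7→Hole 9 = (69, -338, 7.8).
Normal n = (Hole 7→Hole 8) × (Hole 7→Hole 9) = (-28977, -7687.8, -76803).
So ∂z/∂E = −n_x/n_z = −0.37728995 and ∂z/∂N = −n_y/n_z = −0.10009765.
Intercept c from Hole 7: 206.2 + 150523.60 + 630100.71 = 780830.51.
At (399337, 6294434): z_contact = −150665.8 − 630058.1 + 780830.51 = 106.6 m.
Depth below ground = 173 − 106.6 = 66 m.

66 m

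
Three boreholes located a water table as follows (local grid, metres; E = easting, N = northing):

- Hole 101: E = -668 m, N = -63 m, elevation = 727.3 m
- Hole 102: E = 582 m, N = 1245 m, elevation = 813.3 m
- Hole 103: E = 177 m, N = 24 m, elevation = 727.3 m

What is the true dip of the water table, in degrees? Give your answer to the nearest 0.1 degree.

Let the plane be z = a·E + b·N + c.
Hole 102−Hole 101: 1250a + 1308b = 86;  Hole 103−Hole 101: 845a + 87b = 0.
Solving gives a = −0.00751, b = 0.07292.
Gradient magnitude |∇z| = √(a² + b²) = √(0.00006 + 0.00532) = 0.07331.
True dip = arctan(0.07331) = 4.2°, dipping toward S (azimuth ≈ 174°).

4.2°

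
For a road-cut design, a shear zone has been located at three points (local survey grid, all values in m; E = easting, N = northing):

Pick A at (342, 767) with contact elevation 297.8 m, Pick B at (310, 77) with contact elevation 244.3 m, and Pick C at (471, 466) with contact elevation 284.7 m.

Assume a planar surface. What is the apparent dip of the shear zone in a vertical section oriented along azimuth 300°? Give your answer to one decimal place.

1.4°

Let the plane be z = a·E + b·N + c.
Pick B−Pick A: −32a − 690b = −53.5;  Pick C−Pick A: 129a − 301b = −13.1.
Solving gives a = 0.07162, b = 0.07421.
Unit vector along 300° is (sin 300°, cos 300°) = (-0.8660, 0.5000).
Slope in that direction = a·(-0.8660) + b·(0.5000) = −0.02492.
Apparent dip = arctan|0.02492| = 1.4° (true dip is 5.9°, so apparent ≤ true as expected).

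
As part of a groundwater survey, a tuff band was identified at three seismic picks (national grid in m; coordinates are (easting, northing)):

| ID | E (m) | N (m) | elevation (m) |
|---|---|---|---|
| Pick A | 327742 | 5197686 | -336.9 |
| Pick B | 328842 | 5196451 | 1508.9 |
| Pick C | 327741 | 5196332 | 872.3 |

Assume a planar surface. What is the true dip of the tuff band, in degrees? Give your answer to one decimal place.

Two edge vectors: Pick A→Pick B = (1100, -1235, 1845.8), Pick A→Pick C = (-1, -1354, 1209.2).
Normal n = (Pick A→Pick B) × (Pick A→Pick C) = (1005851.2, -1331965.8, -1490635).
So ∂z/∂E = −n_x/n_z = 0.67478 and ∂z/∂N = −n_y/n_z = −0.89356.
Gradient magnitude |∇z| = √(a² + b²) = √(0.45533 + 0.79844) = 1.11972.
True dip = arctan(1.11972) = 48.2°, dipping toward NW (azimuth ≈ 323°).

48.2°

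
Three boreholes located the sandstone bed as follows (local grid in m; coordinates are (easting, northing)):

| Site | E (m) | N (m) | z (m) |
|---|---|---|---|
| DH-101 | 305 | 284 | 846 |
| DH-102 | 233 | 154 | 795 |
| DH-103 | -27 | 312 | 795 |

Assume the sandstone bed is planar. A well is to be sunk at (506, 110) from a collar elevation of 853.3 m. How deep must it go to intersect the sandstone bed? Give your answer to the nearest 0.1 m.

22.5 m

Two edge vectors: DH-101→DH-102 = (-72, -130, -51), DH-101→DH-103 = (-332, 28, -51).
Normal n = (DH-101→DH-102) × (DH-101→DH-103) = (8058, 13260, -45176).
So ∂z/∂E = −n_x/n_z = 0.17837 and ∂z/∂N = −n_y/n_z = 0.29352.
Intercept c from DH-101: 846 − 54.40 − 83.36 = 708.24.
At (506, 110): z_contact = 90.25 + 32.29 + 708.24 = 830.78 m.
Depth below ground = 853.3 − 830.78 = 22.5 m.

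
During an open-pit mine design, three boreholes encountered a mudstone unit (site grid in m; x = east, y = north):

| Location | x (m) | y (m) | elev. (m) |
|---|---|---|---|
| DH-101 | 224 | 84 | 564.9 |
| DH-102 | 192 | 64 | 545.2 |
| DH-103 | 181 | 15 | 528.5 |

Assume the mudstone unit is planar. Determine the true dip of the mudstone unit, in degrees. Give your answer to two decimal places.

27.67°

Two edge vectors: DH-101→DH-102 = (-32, -20, -19.7), DH-101→DH-103 = (-43, -69, -36.4).
Normal n = (DH-101→DH-102) × (DH-101→DH-103) = (-631.3, -317.7, 1348).
So ∂z/∂x = −n_x/n_z = 0.46832 and ∂z/∂y = −n_y/n_z = 0.23568.
Gradient magnitude |∇z| = √(a² + b²) = √(0.21933 + 0.05555) = 0.52428.
True dip = arctan(0.52428) = 27.67°, dipping toward WSW (azimuth ≈ 243°).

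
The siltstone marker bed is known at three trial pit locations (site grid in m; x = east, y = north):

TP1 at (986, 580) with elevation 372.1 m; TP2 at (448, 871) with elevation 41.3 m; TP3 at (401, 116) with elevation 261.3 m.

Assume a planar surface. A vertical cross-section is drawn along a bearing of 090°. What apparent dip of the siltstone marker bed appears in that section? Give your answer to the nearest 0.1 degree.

Two edge vectors: TP1→TP2 = (-538, 291, -330.8), TP1→TP3 = (-585, -464, -110.8).
Normal n = (TP1→TP2) × (TP1→TP3) = (-185734, 133907.6, 419867).
So ∂z/∂x = −n_x/n_z = 0.44236 and ∂z/∂y = −n_y/n_z = −0.31893.
Unit vector along 090° is (sin 90°, cos 90°) = (1.0000, 0.0000).
Slope in that direction = a·(1.0000) + b·(0.0000) = 0.44236.
Apparent dip = arctan|0.44236| = 23.9° (true dip is 28.6°, so apparent ≤ true as expected).

23.9°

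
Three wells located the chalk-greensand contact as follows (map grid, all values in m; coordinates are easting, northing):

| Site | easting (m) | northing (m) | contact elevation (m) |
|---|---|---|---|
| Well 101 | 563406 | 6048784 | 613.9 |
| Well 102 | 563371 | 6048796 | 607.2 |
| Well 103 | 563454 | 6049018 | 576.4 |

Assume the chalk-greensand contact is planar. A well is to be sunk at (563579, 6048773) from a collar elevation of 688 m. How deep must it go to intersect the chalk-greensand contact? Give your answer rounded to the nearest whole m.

Let the plane be z = a·easting + b·northing + c.
Well 102−Well 101: −35a + 12b = −6.7;  Well 103−Well 101: 48a + 234b = −37.5.
Solving gives a = 0.12751540, b = −0.18641342.
Then c = 613.9 − a·563406 − b·6048784 = 1056345.44.
At (563579, 6048773): z_contact = 71865.0 − 1127572.4 + 1056345.44 = 638.0 m.
Depth below ground = 688 − 638.0 = 50 m.

50 m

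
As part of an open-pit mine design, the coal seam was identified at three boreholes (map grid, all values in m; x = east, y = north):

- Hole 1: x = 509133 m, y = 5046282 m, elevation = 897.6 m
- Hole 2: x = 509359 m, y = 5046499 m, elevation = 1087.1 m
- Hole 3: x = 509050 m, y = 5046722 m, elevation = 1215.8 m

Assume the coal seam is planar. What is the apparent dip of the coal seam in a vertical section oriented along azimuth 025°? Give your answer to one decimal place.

Two edge vectors: Hole 1→Hole 2 = (226, 217, 189.5), Hole 1→Hole 3 = (-83, 440, 318.2).
Normal n = (Hole 1→Hole 2) × (Hole 1→Hole 3) = (-14330.6, -87641.7, 117451).
So ∂z/∂x = −n_x/n_z = 0.12201 and ∂z/∂y = −n_y/n_z = 0.74620.
Unit vector along 025° is (sin 25°, cos 25°) = (0.4226, 0.9063).
Slope in that direction = a·(0.4226) + b·(0.9063) = 0.72785.
Apparent dip = arctan|0.72785| = 36.0° (true dip is 37.1°, so apparent ≤ true as expected).

36.0°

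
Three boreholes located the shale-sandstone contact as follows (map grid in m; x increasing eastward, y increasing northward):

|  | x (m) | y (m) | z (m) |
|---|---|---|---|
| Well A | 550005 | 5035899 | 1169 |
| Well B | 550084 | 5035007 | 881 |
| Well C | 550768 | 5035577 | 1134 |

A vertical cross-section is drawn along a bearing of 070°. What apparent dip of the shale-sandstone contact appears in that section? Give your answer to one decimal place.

Let the plane be z = a·x + b·y + c.
Well B−Well A: 79a − 892b = −288;  Well C−Well A: 763a − 322b = −35.
Solving gives a = 0.09389, b = 0.33119.
Unit vector along 070° is (sin 70°, cos 70°) = (0.9397, 0.3420).
Slope in that direction = a·(0.9397) + b·(0.3420) = 0.20150.
Apparent dip = arctan|0.20150| = 11.4° (true dip is 19.0°, so apparent ≤ true as expected).

11.4°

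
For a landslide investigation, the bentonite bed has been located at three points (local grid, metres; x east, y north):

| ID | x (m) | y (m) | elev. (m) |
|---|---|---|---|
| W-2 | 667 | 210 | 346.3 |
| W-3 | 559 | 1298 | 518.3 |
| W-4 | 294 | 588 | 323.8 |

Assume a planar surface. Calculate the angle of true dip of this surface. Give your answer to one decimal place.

17.0°

Two edge vectors: W-2→W-3 = (-108, 1088, 172), W-2→W-4 = (-373, 378, -22.5).
Normal n = (W-2→W-3) × (W-2→W-4) = (-89496, -66586, 365000).
So ∂z/∂x = −n_x/n_z = 0.24519 and ∂z/∂y = −n_y/n_z = 0.18243.
Gradient magnitude |∇z| = √(a² + b²) = √(0.06012 + 0.03328) = 0.30561.
True dip = arctan(0.30561) = 17.0°, dipping toward SW (azimuth ≈ 233°).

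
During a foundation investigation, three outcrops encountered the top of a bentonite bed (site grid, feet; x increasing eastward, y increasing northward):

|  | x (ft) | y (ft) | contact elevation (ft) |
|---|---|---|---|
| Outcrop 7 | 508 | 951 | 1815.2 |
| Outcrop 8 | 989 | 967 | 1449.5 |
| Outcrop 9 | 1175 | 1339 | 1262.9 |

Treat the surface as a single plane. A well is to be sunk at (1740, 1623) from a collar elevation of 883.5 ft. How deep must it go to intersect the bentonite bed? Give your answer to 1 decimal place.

Let the plane be z = a·x + b·y + c.
Outcrop 8−Outcrop 7: 481a + 16b = −365.7;  Outcrop 9−Outcrop 7: 667a + 388b = −552.3.
Solving gives a = −0.756182, b = −0.123522.
Then c = 1815.2 − a·508 − b·951 = 2316.81.
At (1740, 1623): z_contact = −1315.76 − 200.48 + 2316.81 = 800.58 ft.
Depth below ground = 883.5 − 800.58 = 82.9 ft.

82.9 ft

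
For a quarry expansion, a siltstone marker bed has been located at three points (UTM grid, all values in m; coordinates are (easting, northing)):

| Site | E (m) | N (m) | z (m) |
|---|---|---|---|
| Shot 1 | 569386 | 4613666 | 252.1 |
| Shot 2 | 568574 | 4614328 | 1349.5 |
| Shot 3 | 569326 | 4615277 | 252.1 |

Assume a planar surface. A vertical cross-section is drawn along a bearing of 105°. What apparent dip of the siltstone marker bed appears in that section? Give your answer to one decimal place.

53.1°

Let the plane be z = a·E + b·N + c.
Shot 2−Shot 1: −812a + 662b = 1097.4;  Shot 3−Shot 1: −60a + 1611b = 0.
Solving gives a = −1.39380, b = −0.05191.
Unit vector along 105° is (sin 105°, cos 105°) = (0.9659, -0.2588).
Slope in that direction = a·(0.9659) + b·(-0.2588) = −1.33287.
Apparent dip = arctan|1.33287| = 53.1° (true dip is 54.4°, so apparent ≤ true as expected).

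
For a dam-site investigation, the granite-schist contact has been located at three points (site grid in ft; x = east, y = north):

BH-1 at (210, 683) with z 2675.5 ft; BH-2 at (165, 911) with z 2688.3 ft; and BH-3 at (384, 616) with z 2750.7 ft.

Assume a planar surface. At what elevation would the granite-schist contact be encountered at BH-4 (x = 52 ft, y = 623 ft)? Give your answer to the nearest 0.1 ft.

2588.7 ft

Let the plane be z = a·x + b·y + c.
BH-2−BH-1: −45a + 228b = 12.8;  BH-3−BH-1: 174a − 67b = 75.2.
Solving gives a = 0.49113, b = 0.15307.
Then c = 2675.5 − a·210 − b·683 = 2467.81.
At (52, 623): z = 25.5 + 95.4 + 2467.81 = 2588.7 ft.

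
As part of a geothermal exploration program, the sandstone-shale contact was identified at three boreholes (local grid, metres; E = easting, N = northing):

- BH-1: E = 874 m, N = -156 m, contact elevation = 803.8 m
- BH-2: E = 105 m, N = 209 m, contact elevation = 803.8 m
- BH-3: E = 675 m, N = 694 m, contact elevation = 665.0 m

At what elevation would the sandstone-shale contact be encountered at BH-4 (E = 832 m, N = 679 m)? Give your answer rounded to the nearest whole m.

654 m

Let the plane be z = a·E + b·N + c.
BH-2−BH-1: −769a + 365b = 0;  BH-3−BH-1: −199a + 850b = −138.8.
Solving gives a = −0.08720, b = −0.18371.
Then c = 803.8 − a·874 − b·-156 = 851.35.
At (832, 679): z = −72.5 − 124.7 + 851.35 = 654.1 m.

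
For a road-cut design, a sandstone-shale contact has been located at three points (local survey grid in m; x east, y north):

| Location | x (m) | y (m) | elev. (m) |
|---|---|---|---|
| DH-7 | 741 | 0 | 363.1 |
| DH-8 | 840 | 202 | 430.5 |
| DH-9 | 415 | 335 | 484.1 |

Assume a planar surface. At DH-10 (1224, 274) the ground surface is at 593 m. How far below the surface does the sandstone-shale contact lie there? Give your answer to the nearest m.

Let the plane be z = a·x + b·y + c.
DH-8−DH-7: 99a + 202b = 67.4;  DH-9−DH-7: −326a + 335b = 121.
Solving gives a = −0.01881, b = 0.34288.
Then c = 363.1 − a·741 − b·0 = 377.04.
At (1224, 274): z_contact = −23.0 + 94.0 + 377.04 = 448.0 m.
Depth below ground = 593 − 448.0 = 145 m.

145 m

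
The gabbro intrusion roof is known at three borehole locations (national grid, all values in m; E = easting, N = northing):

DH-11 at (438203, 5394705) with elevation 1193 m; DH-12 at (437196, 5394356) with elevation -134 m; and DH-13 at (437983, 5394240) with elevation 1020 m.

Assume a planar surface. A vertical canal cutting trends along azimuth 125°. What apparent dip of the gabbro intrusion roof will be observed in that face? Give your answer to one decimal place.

Two edge vectors: DH-11→DH-12 = (-1007, -349, -1327), DH-11→DH-13 = (-220, -465, -173).
Normal n = (DH-11→DH-12) × (DH-11→DH-13) = (-556678, 117729, 391475).
So ∂z/∂E = −n_x/n_z = 1.42200 and ∂z/∂N = −n_y/n_z = −0.30073.
Unit vector along 125° is (sin 125°, cos 125°) = (0.8192, -0.5736).
Slope in that direction = a·(0.8192) + b·(-0.5736) = 1.33733.
Apparent dip = arctan|1.33733| = 53.2° (true dip is 55.5°, so apparent ≤ true as expected).

53.2°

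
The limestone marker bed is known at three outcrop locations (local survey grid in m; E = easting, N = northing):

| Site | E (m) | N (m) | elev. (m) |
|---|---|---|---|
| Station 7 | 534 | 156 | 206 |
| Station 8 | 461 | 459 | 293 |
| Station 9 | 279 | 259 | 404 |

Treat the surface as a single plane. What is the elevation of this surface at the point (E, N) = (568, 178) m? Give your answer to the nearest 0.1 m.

183.6 m

Two edge vectors: Station 7→Station 8 = (-73, 303, 87), Station 7→Station 9 = (-255, 103, 198).
Normal n = (Station 7→Station 8) × (Station 7→Station 9) = (51033, -7731, 69746).
So ∂z/∂E = −n_x/n_z = −0.73170 and ∂z/∂N = −n_y/n_z = 0.11085.
Intercept c from Station 7: 206 + 390.73 − 17.29 = 579.43.
At (568, 178): z = −415.6 + 19.7 + 579.43 = 183.6 m.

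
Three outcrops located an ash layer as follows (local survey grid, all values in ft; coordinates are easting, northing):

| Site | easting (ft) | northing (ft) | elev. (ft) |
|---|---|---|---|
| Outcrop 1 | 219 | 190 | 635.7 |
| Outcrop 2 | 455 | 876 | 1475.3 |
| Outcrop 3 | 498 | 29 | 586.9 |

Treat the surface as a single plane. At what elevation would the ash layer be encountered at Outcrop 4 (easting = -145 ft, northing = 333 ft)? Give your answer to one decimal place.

Two edge vectors: Outcrop 1→Outcrop 2 = (236, 686, 839.6), Outcrop 1→Outcrop 3 = (279, -161, -48.8).
Normal n = (Outcrop 1→Outcrop 2) × (Outcrop 1→Outcrop 3) = (101698.8, 245765.2, -229390).
So ∂z/∂easting = −n_x/n_z = 0.44334 and ∂z/∂northing = −n_y/n_z = 1.07139.
Intercept c from Outcrop 1: 635.7 − 97.09 − 203.56 = 335.04.
At (-145, 333): z = −64.3 + 356.8 + 335.04 = 627.5 ft.

627.5 ft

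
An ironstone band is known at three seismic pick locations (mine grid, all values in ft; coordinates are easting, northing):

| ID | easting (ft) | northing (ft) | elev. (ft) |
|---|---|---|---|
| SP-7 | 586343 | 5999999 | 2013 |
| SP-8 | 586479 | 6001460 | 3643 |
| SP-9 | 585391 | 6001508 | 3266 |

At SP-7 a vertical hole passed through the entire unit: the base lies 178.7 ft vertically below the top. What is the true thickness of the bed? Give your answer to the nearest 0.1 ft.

117.3 ft

Two edge vectors: SP-7→SP-8 = (136, 1461, 1630), SP-7→SP-9 = (-952, 1509, 1253).
Normal n = (SP-7→SP-8) × (SP-7→SP-9) = (-629037, -1722168, 1596096).
So ∂z/∂easting = −n_x/n_z = 0.39411 and ∂z/∂northing = −n_y/n_z = 1.07899.
|∇z| = √(a²+b²) = 1.14871, so dip δ = arctan(1.14871) = 48.96°.
True thickness = vertical thickness × cos δ = 178.7 × cos 48.96° = 117.3 ft.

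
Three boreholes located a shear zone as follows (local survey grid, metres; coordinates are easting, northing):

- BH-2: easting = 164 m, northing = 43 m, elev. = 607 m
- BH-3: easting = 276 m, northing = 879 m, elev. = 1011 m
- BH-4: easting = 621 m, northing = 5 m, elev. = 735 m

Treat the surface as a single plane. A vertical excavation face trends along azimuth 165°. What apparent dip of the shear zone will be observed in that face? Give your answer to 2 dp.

18.97°

Let the plane be z = a·easting + b·northing + c.
BH-3−BH-2: 112a + 836b = 404;  BH-4−BH-2: 457a − 38b = 128.
Solving gives a = 0.31674, b = 0.44082.
Unit vector along 165° is (sin 165°, cos 165°) = (0.2588, -0.9659).
Slope in that direction = a·(0.2588) + b·(-0.9659) = −0.34382.
Apparent dip = arctan|0.34382| = 18.97° (true dip is 28.5°, so apparent ≤ true as expected).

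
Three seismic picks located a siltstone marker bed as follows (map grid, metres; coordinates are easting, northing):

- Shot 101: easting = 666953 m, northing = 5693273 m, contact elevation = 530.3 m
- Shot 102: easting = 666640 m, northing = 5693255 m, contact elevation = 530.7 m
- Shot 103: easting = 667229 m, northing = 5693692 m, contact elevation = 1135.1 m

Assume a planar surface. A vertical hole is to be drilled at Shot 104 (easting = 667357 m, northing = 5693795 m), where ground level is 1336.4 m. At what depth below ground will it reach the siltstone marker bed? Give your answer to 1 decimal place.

Two edge vectors: Shot 101→Shot 102 = (-313, -18, 0.4), Shot 101→Shot 103 = (276, 419, 604.8).
Normal n = (Shot 101→Shot 102) × (Shot 101→Shot 103) = (-11054, 189412.8, -126179).
So ∂z/∂easting = −n_x/n_z = −0.087605703 and ∂z/∂northing = −n_y/n_z = 1.501143613.
Intercept c from Shot 101: 530.3 + 58428.89 − 8546420.40 = −8487461.22.
At (667357, 5693795): z_contact = −58464.28 + 8547204.00 − 8487461.22 = 1278.50 m.
Depth below ground = 1336.4 − 1278.50 = 57.9 m.

57.9 m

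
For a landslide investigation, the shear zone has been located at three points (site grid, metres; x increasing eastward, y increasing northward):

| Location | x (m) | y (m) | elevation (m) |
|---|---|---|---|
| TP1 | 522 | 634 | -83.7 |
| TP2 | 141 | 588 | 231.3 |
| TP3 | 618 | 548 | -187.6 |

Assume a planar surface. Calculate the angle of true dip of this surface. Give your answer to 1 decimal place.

Two edge vectors: TP1→TP2 = (-381, -46, 315), TP1→TP3 = (96, -86, -103.9).
Normal n = (TP1→TP2) × (TP1→TP3) = (31869.4, -9345.9, 37182).
So ∂z/∂x = −n_x/n_z = −0.85712 and ∂z/∂y = −n_y/n_z = 0.25136.
Gradient magnitude |∇z| = √(a² + b²) = √(0.73465 + 0.06318) = 0.89321.
True dip = arctan(0.89321) = 41.8°, dipping toward ESE (azimuth ≈ 106°).

41.8°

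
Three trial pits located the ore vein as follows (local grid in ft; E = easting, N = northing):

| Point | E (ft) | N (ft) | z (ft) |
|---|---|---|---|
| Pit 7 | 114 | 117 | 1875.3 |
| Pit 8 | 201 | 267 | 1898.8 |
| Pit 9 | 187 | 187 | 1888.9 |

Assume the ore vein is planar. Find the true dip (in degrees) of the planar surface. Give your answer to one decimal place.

Two edge vectors: Pit 7→Pit 8 = (87, 150, 23.5), Pit 7→Pit 9 = (73, 70, 13.6).
Normal n = (Pit 7→Pit 8) × (Pit 7→Pit 9) = (395, 532.3, -4860).
So ∂z/∂E = −n_x/n_z = 0.08128 and ∂z/∂N = −n_y/n_z = 0.10953.
Gradient magnitude |∇z| = √(a² + b²) = √(0.00661 + 0.01200) = 0.13639.
True dip = arctan(0.13639) = 7.8°, dipping toward SW (azimuth ≈ 217°).

7.8°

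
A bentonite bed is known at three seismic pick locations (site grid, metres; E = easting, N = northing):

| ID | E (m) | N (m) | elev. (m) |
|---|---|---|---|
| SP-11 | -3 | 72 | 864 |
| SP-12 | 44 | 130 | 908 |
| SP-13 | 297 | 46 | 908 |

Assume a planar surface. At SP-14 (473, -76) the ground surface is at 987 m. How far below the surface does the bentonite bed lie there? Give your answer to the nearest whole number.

Two edge vectors: SP-11→SP-12 = (47, 58, 44), SP-11→SP-13 = (300, -26, 44).
Normal n = (SP-11→SP-12) × (SP-11→SP-13) = (3696, 11132, -18622).
So ∂z/∂E = −n_x/n_z = 0.19847 and ∂z/∂N = −n_y/n_z = 0.59779.
Intercept c from SP-11: 864 + 0.60 − 43.04 = 821.55.
At (473, -76): z_contact = 93.9 − 45.4 + 821.55 = 870.0 m.
Depth below ground = 987 − 870.0 = 117 m.

117 m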